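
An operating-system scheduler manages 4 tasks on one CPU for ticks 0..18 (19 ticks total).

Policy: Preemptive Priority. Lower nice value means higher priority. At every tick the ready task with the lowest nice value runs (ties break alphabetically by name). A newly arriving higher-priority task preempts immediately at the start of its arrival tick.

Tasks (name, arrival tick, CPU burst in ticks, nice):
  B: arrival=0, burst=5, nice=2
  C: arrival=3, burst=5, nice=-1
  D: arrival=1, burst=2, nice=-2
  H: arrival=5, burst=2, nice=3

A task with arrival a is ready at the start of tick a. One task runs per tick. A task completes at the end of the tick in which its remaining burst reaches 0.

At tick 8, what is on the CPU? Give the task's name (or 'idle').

running at tick 8 = B

t=0: ready={B} → run B
t=1: ready={B,D} → run D
t=2: ready={B,D} → run D
t=3: ready={B,C} → run C
t=4: ready={B,C} → run C
t=5: ready={B,C,H} → run C
t=6: ready={B,C,H} → run C
t=7: ready={B,C,H} → run C
t=8: ready={B,H} → run B
t=9: ready={B,H} → run B
t=10: ready={B,H} → run B
t=11: ready={B,H} → run B
t=12: ready={H} → run H
t=13: ready={H} → run H
t=14: (idle)
t=15: (idle)
t=16: (idle)
t=17: (idle)
t=18: (idle)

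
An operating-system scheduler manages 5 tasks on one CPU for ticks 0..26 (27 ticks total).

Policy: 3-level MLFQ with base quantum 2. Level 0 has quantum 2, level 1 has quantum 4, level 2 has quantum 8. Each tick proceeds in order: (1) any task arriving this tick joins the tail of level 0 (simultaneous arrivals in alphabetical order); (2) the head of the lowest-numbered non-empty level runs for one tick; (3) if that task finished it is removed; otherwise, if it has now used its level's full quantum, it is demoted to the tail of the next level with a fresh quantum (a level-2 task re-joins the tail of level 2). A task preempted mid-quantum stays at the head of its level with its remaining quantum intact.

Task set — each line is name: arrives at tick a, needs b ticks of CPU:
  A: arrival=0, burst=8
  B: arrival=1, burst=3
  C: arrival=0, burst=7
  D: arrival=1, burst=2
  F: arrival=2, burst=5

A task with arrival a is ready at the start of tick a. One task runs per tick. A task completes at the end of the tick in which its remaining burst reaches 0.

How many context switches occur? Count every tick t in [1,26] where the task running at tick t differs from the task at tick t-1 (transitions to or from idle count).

t=0: L0/L1/L2 = AC/-/- → run A
t=1: L0/L1/L2 = ACBD/-/- → run A
t=2: L0/L1/L2 = CBDF/A/- → run C
t=3: L0/L1/L2 = CBDF/A/- → run C
t=4: L0/L1/L2 = BDF/AC/- → run B
t=5: L0/L1/L2 = BDF/AC/- → run B
t=6: L0/L1/L2 = DF/ACB/- → run D
t=7: L0/L1/L2 = DF/ACB/- → run D
t=8: L0/L1/L2 = F/ACB/- → run F
t=9: L0/L1/L2 = F/ACB/- → run F
t=10: L0/L1/L2 = -/ACBF/- → run A
t=11: L0/L1/L2 = -/ACBF/- → run A
t=12: L0/L1/L2 = -/ACBF/- → run A
t=13: L0/L1/L2 = -/ACBF/- → run A
t=14: L0/L1/L2 = -/CBF/A → run C
t=15: L0/L1/L2 = -/CBF/A → run C
t=16: L0/L1/L2 = -/CBF/A → run C
t=17: L0/L1/L2 = -/CBF/A → run C
t=18: L0/L1/L2 = -/BF/AC → run B
t=19: L0/L1/L2 = -/F/AC → run F
t=20: L0/L1/L2 = -/F/AC → run F
t=21: L0/L1/L2 = -/F/AC → run F
t=22: L0/L1/L2 = -/-/AC → run A
t=23: L0/L1/L2 = -/-/AC → run A
t=24: L0/L1/L2 = -/-/C → run C
t=25: (idle)
t=26: (idle)

context switches = 11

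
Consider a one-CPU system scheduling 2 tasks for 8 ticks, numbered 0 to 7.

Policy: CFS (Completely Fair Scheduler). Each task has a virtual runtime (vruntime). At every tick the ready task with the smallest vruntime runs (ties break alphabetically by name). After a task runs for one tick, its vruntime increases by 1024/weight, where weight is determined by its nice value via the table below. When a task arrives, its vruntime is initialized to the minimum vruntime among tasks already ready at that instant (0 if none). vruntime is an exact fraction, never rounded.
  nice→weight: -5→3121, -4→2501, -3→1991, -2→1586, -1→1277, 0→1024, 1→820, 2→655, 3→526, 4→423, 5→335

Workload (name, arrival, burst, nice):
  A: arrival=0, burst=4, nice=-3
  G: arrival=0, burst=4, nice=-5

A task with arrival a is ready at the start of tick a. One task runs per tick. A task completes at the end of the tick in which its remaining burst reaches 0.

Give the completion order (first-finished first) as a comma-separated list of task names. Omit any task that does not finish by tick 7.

t=0: vr[A=0 G=0] → run A
t=1: vr[A=1024/1991 G=0] → run G
t=2: vr[A=1024/1991 G=1024/3121] → run G
t=3: vr[A=1024/1991 G=2048/3121] → run A
t=4: vr[A=2048/1991 G=2048/3121] → run G
t=5: vr[A=2048/1991 G=3072/3121] → run G
t=6: vr[A=2048/1991] → run A
t=7: vr[A=3072/1991] → run A

completion order = G, A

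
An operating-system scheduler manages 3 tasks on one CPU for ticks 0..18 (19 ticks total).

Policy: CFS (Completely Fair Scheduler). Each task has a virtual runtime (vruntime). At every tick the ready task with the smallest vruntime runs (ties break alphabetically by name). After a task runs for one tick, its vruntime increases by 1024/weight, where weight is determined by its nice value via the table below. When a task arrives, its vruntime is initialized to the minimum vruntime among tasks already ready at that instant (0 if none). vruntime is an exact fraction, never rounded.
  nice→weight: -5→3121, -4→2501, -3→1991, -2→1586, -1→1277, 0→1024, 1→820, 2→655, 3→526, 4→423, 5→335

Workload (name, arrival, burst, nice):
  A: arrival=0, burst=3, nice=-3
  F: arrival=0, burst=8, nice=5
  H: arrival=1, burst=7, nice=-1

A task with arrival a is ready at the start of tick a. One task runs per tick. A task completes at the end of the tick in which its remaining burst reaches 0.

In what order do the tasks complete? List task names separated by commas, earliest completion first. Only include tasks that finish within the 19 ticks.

t=0: vr[A=0 F=0] → run A
t=1: vr[A=1024/1991 F=0 H=0] → run F
t=2: vr[A=1024/1991 F=1024/335 H=0] → run H
t=3: vr[A=1024/1991 F=1024/335 H=1024/1277] → run A
t=4: vr[A=2048/1991 F=1024/335 H=1024/1277] → run H
t=5: vr[A=2048/1991 F=1024/335 H=2048/1277] → run A
t=6: vr[F=1024/335 H=2048/1277] → run H
t=7: vr[F=1024/335 H=3072/1277] → run H
t=8: vr[F=1024/335 H=4096/1277] → run F
t=9: vr[F=2048/335 H=4096/1277] → run H
t=10: vr[F=2048/335 H=5120/1277] → run H
t=11: vr[F=2048/335 H=6144/1277] → run H
t=12: vr[F=2048/335] → run F
t=13: vr[F=3072/335] → run F
t=14: vr[F=4096/335] → run F
t=15: vr[F=1024/67] → run F
t=16: vr[F=6144/335] → run F
t=17: vr[F=7168/335] → run F
t=18: (idle)

completion order = A, H, F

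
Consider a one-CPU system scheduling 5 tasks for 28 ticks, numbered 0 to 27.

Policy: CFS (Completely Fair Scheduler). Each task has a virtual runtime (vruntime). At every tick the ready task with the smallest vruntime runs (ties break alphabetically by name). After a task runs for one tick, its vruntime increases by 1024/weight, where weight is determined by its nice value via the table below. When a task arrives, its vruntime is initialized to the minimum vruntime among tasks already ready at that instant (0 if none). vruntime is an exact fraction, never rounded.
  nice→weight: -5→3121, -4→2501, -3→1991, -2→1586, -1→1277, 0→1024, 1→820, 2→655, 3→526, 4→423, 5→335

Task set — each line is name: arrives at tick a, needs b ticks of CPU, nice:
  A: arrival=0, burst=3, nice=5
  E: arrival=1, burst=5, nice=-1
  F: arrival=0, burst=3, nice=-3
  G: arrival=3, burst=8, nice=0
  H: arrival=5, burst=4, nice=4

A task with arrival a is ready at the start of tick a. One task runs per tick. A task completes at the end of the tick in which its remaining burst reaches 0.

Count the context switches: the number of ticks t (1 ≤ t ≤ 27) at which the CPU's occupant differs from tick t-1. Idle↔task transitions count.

context switches = 18

t=0: vr[A=0 F=0] → run A
t=1: vr[A=1024/335 E=0 F=0] → run E
t=2: vr[A=1024/335 E=1024/1277 F=0] → run F
t=3: vr[A=1024/335 E=1024/1277 F=1024/1991 G=1024/1991] → run F
t=4: vr[A=1024/335 E=1024/1277 F=2048/1991 G=1024/1991] → run G
t=5: vr[A=1024/335 E=1024/1277 F=2048/1991 G=3015/1991 H=1024/1277] → run E
t=6: vr[A=1024/335 E=2048/1277 F=2048/1991 G=3015/1991 H=1024/1277] → run H
t=7: vr[A=1024/335 E=2048/1277 F=2048/1991 G=3015/1991 H=1740800/540171] → run F
t=8: vr[A=1024/335 E=2048/1277 G=3015/1991 H=1740800/540171] → run G
t=9: vr[A=1024/335 E=2048/1277 G=5006/1991 H=1740800/540171] → run E
t=10: vr[A=1024/335 E=3072/1277 G=5006/1991 H=1740800/540171] → run E
t=11: vr[A=1024/335 E=4096/1277 G=5006/1991 H=1740800/540171] → run G
t=12: vr[A=1024/335 E=4096/1277 G=6997/1991 H=1740800/540171] → run A
t=13: vr[A=2048/335 E=4096/1277 G=6997/1991 H=1740800/540171] → run E
t=14: vr[A=2048/335 G=6997/1991 H=1740800/540171] → run H
t=15: vr[A=2048/335 G=6997/1991 H=3048448/540171] → run G
t=16: vr[A=2048/335 G=8988/1991 H=3048448/540171] → run G
t=17: vr[A=2048/335 G=10979/1991 H=3048448/540171] → run G
t=18: vr[A=2048/335 G=12970/1991 H=3048448/540171] → run H
t=19: vr[A=2048/335 G=12970/1991 H=1452032/180057] → run A
t=20: vr[G=12970/1991 H=1452032/180057] → run G
t=21: vr[G=14961/1991 H=1452032/180057] → run G
t=22: vr[H=1452032/180057] → run H
t=23: (idle)
t=24: (idle)
t=25: (idle)
t=26: (idle)
t=27: (idle)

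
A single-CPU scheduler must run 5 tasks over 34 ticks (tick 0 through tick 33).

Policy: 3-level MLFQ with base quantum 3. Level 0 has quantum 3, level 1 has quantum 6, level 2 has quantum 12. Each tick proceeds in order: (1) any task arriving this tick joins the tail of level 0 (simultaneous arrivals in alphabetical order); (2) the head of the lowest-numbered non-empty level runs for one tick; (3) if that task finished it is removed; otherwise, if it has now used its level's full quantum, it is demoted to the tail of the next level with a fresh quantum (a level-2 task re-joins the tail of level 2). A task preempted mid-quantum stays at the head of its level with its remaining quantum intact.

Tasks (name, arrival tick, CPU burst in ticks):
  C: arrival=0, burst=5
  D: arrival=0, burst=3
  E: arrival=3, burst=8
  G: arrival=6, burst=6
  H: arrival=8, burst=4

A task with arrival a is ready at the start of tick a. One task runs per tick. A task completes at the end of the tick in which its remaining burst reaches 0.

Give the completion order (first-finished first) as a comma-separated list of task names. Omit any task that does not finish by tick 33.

completion order = D, C, E, G, H

t=0: L0/L1/L2 = CD/-/- → run C
t=1: L0/L1/L2 = CD/-/- → run C
t=2: L0/L1/L2 = CD/-/- → run C
t=3: L0/L1/L2 = DE/C/- → run D
t=4: L0/L1/L2 = DE/C/- → run D
t=5: L0/L1/L2 = DE/C/- → run D
t=6: L0/L1/L2 = EG/C/- → run E
t=7: L0/L1/L2 = EG/C/- → run E
t=8: L0/L1/L2 = EGH/C/- → run E
t=9: L0/L1/L2 = GH/CE/- → run G
t=10: L0/L1/L2 = GH/CE/- → run G
t=11: L0/L1/L2 = GH/CE/- → run G
t=12: L0/L1/L2 = H/CEG/- → run H
t=13: L0/L1/L2 = H/CEG/- → run H
t=14: L0/L1/L2 = H/CEG/- → run H
t=15: L0/L1/L2 = -/CEGH/- → run C
t=16: L0/L1/L2 = -/CEGH/- → run C
t=17: L0/L1/L2 = -/EGH/- → run E
t=18: L0/L1/L2 = -/EGH/- → run E
t=19: L0/L1/L2 = -/EGH/- → run E
t=20: L0/L1/L2 = -/EGH/- → run E
t=21: L0/L1/L2 = -/EGH/- → run E
t=22: L0/L1/L2 = -/GH/- → run G
t=23: L0/L1/L2 = -/GH/- → run G
t=24: L0/L1/L2 = -/GH/- → run G
t=25: L0/L1/L2 = -/H/- → run H
t=26: (idle)
t=27: (idle)
t=28: (idle)
t=29: (idle)
t=30: (idle)
t=31: (idle)
t=32: (idle)
t=33: (idle)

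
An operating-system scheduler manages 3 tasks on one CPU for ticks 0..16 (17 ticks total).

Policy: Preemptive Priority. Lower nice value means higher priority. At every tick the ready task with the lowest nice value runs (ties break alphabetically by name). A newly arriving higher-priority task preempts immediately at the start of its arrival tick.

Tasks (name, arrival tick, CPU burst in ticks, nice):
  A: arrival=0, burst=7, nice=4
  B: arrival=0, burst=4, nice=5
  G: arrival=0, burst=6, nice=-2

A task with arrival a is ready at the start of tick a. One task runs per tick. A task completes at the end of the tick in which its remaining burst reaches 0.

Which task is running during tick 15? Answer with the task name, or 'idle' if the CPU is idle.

running at tick 15 = B

t=0: ready={A,B,G} → run G
t=1: ready={A,B,G} → run G
t=2: ready={A,B,G} → run G
t=3: ready={A,B,G} → run G
t=4: ready={A,B,G} → run G
t=5: ready={A,B,G} → run G
t=6: ready={A,B} → run A
t=7: ready={A,B} → run A
t=8: ready={A,B} → run A
t=9: ready={A,B} → run A
t=10: ready={A,B} → run A
t=11: ready={A,B} → run A
t=12: ready={A,B} → run A
t=13: ready={B} → run B
t=14: ready={B} → run B
t=15: ready={B} → run B
t=16: ready={B} → run B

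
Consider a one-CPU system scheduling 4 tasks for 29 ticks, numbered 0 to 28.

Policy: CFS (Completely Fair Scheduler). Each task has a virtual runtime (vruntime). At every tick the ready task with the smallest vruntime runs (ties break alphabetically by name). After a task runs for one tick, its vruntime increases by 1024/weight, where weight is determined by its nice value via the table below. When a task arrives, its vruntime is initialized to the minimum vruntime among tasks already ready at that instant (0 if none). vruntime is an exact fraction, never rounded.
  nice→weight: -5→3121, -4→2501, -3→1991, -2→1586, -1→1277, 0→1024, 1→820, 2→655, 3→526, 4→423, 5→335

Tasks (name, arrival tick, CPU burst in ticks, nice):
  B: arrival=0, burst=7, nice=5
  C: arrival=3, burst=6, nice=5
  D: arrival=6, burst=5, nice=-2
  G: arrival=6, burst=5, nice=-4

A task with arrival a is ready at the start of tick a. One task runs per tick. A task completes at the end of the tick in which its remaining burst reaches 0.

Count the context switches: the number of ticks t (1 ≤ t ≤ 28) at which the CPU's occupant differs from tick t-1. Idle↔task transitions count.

t=0: vr[B=0] → run B
t=1: vr[B=1024/335] → run B
t=2: vr[B=2048/335] → run B
t=3: vr[B=3072/335 C=3072/335] → run B
t=4: vr[B=4096/335 C=3072/335] → run C
t=5: vr[B=4096/335 C=4096/335] → run B
t=6: vr[B=1024/67 C=4096/335 D=4096/335 G=4096/335] → run C
t=7: vr[B=1024/67 C=1024/67 D=4096/335 G=4096/335] → run D
t=8: vr[B=1024/67 C=1024/67 D=3419648/265655 G=4096/335] → run G
t=9: vr[B=1024/67 C=1024/67 D=3419648/265655 G=10587136/837835] → run G
t=10: vr[B=1024/67 C=1024/67 D=3419648/265655 G=10930176/837835] → run D
t=11: vr[B=1024/67 C=1024/67 D=3591168/265655 G=10930176/837835] → run G
t=12: vr[B=1024/67 C=1024/67 D=3591168/265655 G=11273216/837835] → run G
t=13: vr[B=1024/67 C=1024/67 D=3591168/265655 G=11616256/837835] → run D
t=14: vr[B=1024/67 C=1024/67 D=3762688/265655 G=11616256/837835] → run G
t=15: vr[B=1024/67 C=1024/67 D=3762688/265655] → run D
t=16: vr[B=1024/67 C=1024/67 D=3934208/265655] → run D
t=17: vr[B=1024/67 C=1024/67] → run B
t=18: vr[B=6144/335 C=1024/67] → run C
t=19: vr[B=6144/335 C=6144/335] → run B
t=20: vr[C=6144/335] → run C
t=21: vr[C=7168/335] → run C
t=22: vr[C=8192/335] → run C
t=23: (idle)
t=24: (idle)
t=25: (idle)
t=26: (idle)
t=27: (idle)
t=28: (idle)

context switches = 15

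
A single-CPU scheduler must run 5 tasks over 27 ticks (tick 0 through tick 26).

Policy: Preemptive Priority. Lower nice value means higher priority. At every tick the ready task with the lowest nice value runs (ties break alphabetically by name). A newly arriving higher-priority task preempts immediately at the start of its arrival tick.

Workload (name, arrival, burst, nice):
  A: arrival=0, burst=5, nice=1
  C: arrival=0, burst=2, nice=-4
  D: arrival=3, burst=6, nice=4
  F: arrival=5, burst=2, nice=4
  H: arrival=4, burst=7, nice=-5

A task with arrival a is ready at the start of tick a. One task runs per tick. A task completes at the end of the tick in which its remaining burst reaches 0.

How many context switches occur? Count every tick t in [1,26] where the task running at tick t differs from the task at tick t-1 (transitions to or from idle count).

context switches = 6

t=0: ready={A,C} → run C
t=1: ready={A,C} → run C
t=2: ready={A} → run A
t=3: ready={A,D} → run A
t=4: ready={A,D,H} → run H
t=5: ready={A,D,F,H} → run H
t=6: ready={A,D,F,H} → run H
t=7: ready={A,D,F,H} → run H
t=8: ready={A,D,F,H} → run H
t=9: ready={A,D,F,H} → run H
t=10: ready={A,D,F,H} → run H
t=11: ready={A,D,F} → run A
t=12: ready={A,D,F} → run A
t=13: ready={A,D,F} → run A
t=14: ready={D,F} → run D
t=15: ready={D,F} → run D
t=16: ready={D,F} → run D
t=17: ready={D,F} → run D
t=18: ready={D,F} → run D
t=19: ready={D,F} → run D
t=20: ready={F} → run F
t=21: ready={F} → run F
t=22: (idle)
t=23: (idle)
t=24: (idle)
t=25: (idle)
t=26: (idle)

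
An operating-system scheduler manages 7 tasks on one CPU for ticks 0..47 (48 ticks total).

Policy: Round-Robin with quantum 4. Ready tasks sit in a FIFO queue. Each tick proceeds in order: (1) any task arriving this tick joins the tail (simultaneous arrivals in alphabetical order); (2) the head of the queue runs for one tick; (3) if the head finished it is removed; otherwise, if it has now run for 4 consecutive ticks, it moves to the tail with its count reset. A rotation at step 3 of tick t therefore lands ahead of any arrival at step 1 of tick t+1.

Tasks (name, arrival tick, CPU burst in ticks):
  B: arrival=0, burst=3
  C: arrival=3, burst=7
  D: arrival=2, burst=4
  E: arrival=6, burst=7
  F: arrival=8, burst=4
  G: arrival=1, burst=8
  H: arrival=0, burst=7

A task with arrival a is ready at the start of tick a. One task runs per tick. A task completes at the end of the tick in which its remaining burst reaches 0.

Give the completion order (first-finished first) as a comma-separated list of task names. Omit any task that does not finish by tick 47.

t=0: queue=[B,H] q_used=0 → run B
t=1: queue=[B,H,G] q_used=1 → run B
t=2: queue=[B,H,G,D] q_used=2 → run B
t=3: queue=[H,G,D,C] q_used=0 → run H
t=4: queue=[H,G,D,C] q_used=1 → run H
t=5: queue=[H,G,D,C] q_used=2 → run H
t=6: queue=[H,G,D,C,E] q_used=3 → run H
t=7: queue=[G,D,C,E,H] q_used=0 → run G
t=8: queue=[G,D,C,E,H,F] q_used=1 → run G
t=9: queue=[G,D,C,E,H,F] q_used=2 → run G
t=10: queue=[G,D,C,E,H,F] q_used=3 → run G
t=11: queue=[D,C,E,H,F,G] q_used=0 → run D
t=12: queue=[D,C,E,H,F,G] q_used=1 → run D
t=13: queue=[D,C,E,H,F,G] q_used=2 → run D
t=14: queue=[D,C,E,H,F,G] q_used=3 → run D
t=15: queue=[C,E,H,F,G] q_used=0 → run C
t=16: queue=[C,E,H,F,G] q_used=1 → run C
t=17: queue=[C,E,H,F,G] q_used=2 → run C
t=18: queue=[C,E,H,F,G] q_used=3 → run C
t=19: queue=[E,H,F,G,C] q_used=0 → run E
t=20: queue=[E,H,F,G,C] q_used=1 → run E
t=21: queue=[E,H,F,G,C] q_used=2 → run E
t=22: queue=[E,H,F,G,C] q_used=3 → run E
t=23: queue=[H,F,G,C,E] q_used=0 → run H
t=24: queue=[H,F,G,C,E] q_used=1 → run H
t=25: queue=[H,F,G,C,E] q_used=2 → run H
t=26: queue=[F,G,C,E] q_used=0 → run F
t=27: queue=[F,G,C,E] q_used=1 → run F
t=28: queue=[F,G,C,E] q_used=2 → run F
t=29: queue=[F,G,C,E] q_used=3 → run F
t=30: queue=[G,C,E] q_used=0 → run G
t=31: queue=[G,C,E] q_used=1 → run G
t=32: queue=[G,C,E] q_used=2 → run G
t=33: queue=[G,C,E] q_used=3 → run G
t=34: queue=[C,E] q_used=0 → run C
t=35: queue=[C,E] q_used=1 → run C
t=36: queue=[C,E] q_used=2 → run C
t=37: queue=[E] q_used=0 → run E
t=38: queue=[E] q_used=1 → run E
t=39: queue=[E] q_used=2 → run E
t=40: (idle)
t=41: (idle)
t=42: (idle)
t=43: (idle)
t=44: (idle)
t=45: (idle)
t=46: (idle)
t=47: (idle)

completion order = B, D, H, F, G, C, E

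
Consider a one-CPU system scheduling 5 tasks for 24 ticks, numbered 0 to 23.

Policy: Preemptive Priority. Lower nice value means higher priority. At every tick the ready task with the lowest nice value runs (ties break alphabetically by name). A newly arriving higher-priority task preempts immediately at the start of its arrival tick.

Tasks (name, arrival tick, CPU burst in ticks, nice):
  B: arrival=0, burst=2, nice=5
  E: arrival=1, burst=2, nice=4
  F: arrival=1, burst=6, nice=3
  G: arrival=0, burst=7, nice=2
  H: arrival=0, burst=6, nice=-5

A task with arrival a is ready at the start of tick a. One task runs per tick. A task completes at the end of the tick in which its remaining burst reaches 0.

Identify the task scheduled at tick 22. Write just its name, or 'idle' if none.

running at tick 22 = B

t=0: ready={B,G,H} → run H
t=1: ready={B,E,F,G,H} → run H
t=2: ready={B,E,F,G,H} → run H
t=3: ready={B,E,F,G,H} → run H
t=4: ready={B,E,F,G,H} → run H
t=5: ready={B,E,F,G,H} → run H
t=6: ready={B,E,F,G} → run G
t=7: ready={B,E,F,G} → run G
t=8: ready={B,E,F,G} → run G
t=9: ready={B,E,F,G} → run G
t=10: ready={B,E,F,G} → run G
t=11: ready={B,E,F,G} → run G
t=12: ready={B,E,F,G} → run G
t=13: ready={B,E,F} → run F
t=14: ready={B,E,F} → run F
t=15: ready={B,E,F} → run F
t=16: ready={B,E,F} → run F
t=17: ready={B,E,F} → run F
t=18: ready={B,E,F} → run F
t=19: ready={B,E} → run E
t=20: ready={B,E} → run E
t=21: ready={B} → run B
t=22: ready={B} → run B
t=23: (idle)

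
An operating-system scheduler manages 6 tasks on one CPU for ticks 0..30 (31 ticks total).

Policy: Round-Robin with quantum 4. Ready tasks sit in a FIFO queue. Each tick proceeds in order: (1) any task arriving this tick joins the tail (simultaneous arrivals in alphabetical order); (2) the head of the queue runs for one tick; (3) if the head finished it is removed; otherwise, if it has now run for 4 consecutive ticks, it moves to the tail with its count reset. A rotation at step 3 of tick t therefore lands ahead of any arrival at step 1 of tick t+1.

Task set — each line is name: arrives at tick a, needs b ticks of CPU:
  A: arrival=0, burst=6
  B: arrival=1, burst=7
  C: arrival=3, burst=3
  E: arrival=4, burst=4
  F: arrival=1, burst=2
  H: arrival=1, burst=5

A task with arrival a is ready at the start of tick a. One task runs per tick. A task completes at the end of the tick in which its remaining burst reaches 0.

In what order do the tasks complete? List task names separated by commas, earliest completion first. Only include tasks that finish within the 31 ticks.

completion order = F, C, A, E, B, H

t=0: queue=[A] q_used=0 → run A
t=1: queue=[A,B,F,H] q_used=1 → run A
t=2: queue=[A,B,F,H] q_used=2 → run A
t=3: queue=[A,B,F,H,C] q_used=3 → run A
t=4: queue=[B,F,H,C,A,E] q_used=0 → run B
t=5: queue=[B,F,H,C,A,E] q_used=1 → run B
t=6: queue=[B,F,H,C,A,E] q_used=2 → run B
t=7: queue=[B,F,H,C,A,E] q_used=3 → run B
t=8: queue=[F,H,C,A,E,B] q_used=0 → run F
t=9: queue=[F,H,C,A,E,B] q_used=1 → run F
t=10: queue=[H,C,A,E,B] q_used=0 → run H
t=11: queue=[H,C,A,E,B] q_used=1 → run H
t=12: queue=[H,C,A,E,B] q_used=2 → run H
t=13: queue=[H,C,A,E,B] q_used=3 → run H
t=14: queue=[C,A,E,B,H] q_used=0 → run C
t=15: queue=[C,A,E,B,H] q_used=1 → run C
t=16: queue=[C,A,E,B,H] q_used=2 → run C
t=17: queue=[A,E,B,H] q_used=0 → run A
t=18: queue=[A,E,B,H] q_used=1 → run A
t=19: queue=[E,B,H] q_used=0 → run E
t=20: queue=[E,B,H] q_used=1 → run E
t=21: queue=[E,B,H] q_used=2 → run E
t=22: queue=[E,B,H] q_used=3 → run E
t=23: queue=[B,H] q_used=0 → run B
t=24: queue=[B,H] q_used=1 → run B
t=25: queue=[B,H] q_used=2 → run B
t=26: queue=[H] q_used=0 → run H
t=27: (idle)
t=28: (idle)
t=29: (idle)
t=30: (idle)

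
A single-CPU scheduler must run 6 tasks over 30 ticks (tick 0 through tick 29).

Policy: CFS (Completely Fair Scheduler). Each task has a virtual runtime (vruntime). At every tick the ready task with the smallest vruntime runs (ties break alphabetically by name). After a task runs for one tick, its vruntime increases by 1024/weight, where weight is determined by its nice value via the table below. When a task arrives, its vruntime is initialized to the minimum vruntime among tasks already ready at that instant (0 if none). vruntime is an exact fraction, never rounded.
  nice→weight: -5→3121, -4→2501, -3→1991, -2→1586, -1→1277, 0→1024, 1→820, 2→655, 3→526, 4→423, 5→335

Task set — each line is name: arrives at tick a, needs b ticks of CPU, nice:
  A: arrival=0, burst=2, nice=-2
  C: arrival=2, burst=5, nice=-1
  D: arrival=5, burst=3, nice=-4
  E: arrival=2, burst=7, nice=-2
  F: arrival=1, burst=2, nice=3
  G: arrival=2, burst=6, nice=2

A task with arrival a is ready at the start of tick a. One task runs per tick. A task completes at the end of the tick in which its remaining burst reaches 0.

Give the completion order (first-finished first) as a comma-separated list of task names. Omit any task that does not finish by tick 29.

completion order = A, D, F, C, E, G

t=0: vr[A=0] → run A
t=1: vr[A=512/793 F=512/793] → run A
t=2: vr[C=512/793 E=512/793 F=512/793 G=512/793] → run C
t=3: vr[C=1465856/1012661 E=512/793 F=512/793 G=512/793] → run E
t=4: vr[C=1465856/1012661 E=1024/793 F=512/793 G=512/793] → run F
t=5: vr[C=1465856/1012661 D=512/793 E=1024/793 F=540672/208559 G=512/793] → run D
t=6: vr[C=1465856/1012661 D=34304/32513 E=1024/793 F=540672/208559 G=512/793] → run G
t=7: vr[C=1465856/1012661 D=34304/32513 E=1024/793 F=540672/208559 G=1147392/519415] → run D
t=8: vr[C=1465856/1012661 D=47616/32513 E=1024/793 F=540672/208559 G=1147392/519415] → run E
t=9: vr[C=1465856/1012661 D=47616/32513 E=1536/793 F=540672/208559 G=1147392/519415] → run C
t=10: vr[C=2277888/1012661 D=47616/32513 E=1536/793 F=540672/208559 G=1147392/519415] → run D
t=11: vr[C=2277888/1012661 E=1536/793 F=540672/208559 G=1147392/519415] → run E
t=12: vr[C=2277888/1012661 E=2048/793 F=540672/208559 G=1147392/519415] → run G
t=13: vr[C=2277888/1012661 E=2048/793 F=540672/208559 G=1959424/519415] → run C
t=14: vr[C=3089920/1012661 E=2048/793 F=540672/208559 G=1959424/519415] → run E
t=15: vr[C=3089920/1012661 E=2560/793 F=540672/208559 G=1959424/519415] → run F
t=16: vr[C=3089920/1012661 E=2560/793 G=1959424/519415] → run C
t=17: vr[C=3901952/1012661 E=2560/793 G=1959424/519415] → run E
t=18: vr[C=3901952/1012661 E=3072/793 G=1959424/519415] → run G
t=19: vr[C=3901952/1012661 E=3072/793 G=2771456/519415] → run C
t=20: vr[E=3072/793 G=2771456/519415] → run E
t=21: vr[E=3584/793 G=2771456/519415] → run E
t=22: vr[G=2771456/519415] → run G
t=23: vr[G=3583488/519415] → run G
t=24: vr[G=879104/103883] → run G
t=25: (idle)
t=26: (idle)
t=27: (idle)
t=28: (idle)
t=29: (idle)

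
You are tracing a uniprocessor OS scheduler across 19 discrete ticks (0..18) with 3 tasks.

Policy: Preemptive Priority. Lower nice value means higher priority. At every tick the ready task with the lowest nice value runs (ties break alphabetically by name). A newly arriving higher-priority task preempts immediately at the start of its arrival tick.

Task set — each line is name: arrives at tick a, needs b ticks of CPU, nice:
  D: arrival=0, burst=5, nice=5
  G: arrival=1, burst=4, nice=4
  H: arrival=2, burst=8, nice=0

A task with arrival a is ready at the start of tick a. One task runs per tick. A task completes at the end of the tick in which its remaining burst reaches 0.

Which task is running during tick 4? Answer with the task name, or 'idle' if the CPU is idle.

running at tick 4 = H

t=0: ready={D} → run D
t=1: ready={D,G} → run G
t=2: ready={D,G,H} → run H
t=3: ready={D,G,H} → run H
t=4: ready={D,G,H} → run H
t=5: ready={D,G,H} → run H
t=6: ready={D,G,H} → run H
t=7: ready={D,G,H} → run H
t=8: ready={D,G,H} → run H
t=9: ready={D,G,H} → run H
t=10: ready={D,G} → run G
t=11: ready={D,G} → run G
t=12: ready={D,G} → run G
t=13: ready={D} → run D
t=14: ready={D} → run D
t=15: ready={D} → run D
t=16: ready={D} → run D
t=17: (idle)
t=18: (idle)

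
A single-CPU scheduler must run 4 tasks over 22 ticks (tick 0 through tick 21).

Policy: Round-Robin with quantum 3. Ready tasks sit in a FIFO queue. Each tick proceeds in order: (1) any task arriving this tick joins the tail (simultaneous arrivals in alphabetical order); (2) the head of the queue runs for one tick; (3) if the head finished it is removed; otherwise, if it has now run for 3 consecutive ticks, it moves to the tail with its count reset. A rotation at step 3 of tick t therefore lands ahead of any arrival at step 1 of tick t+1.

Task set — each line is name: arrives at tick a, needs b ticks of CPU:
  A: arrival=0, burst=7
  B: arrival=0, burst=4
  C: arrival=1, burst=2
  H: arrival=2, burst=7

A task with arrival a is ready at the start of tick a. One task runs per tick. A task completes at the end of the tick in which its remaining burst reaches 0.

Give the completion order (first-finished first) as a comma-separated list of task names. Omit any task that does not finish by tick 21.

completion order = C, B, A, H

t=0: queue=[A,B] q_used=0 → run A
t=1: queue=[A,B,C] q_used=1 → run A
t=2: queue=[A,B,C,H] q_used=2 → run A
t=3: queue=[B,C,H,A] q_used=0 → run B
t=4: queue=[B,C,H,A] q_used=1 → run B
t=5: queue=[B,C,H,A] q_used=2 → run B
t=6: queue=[C,H,A,B] q_used=0 → run C
t=7: queue=[C,H,A,B] q_used=1 → run C
t=8: queue=[H,A,B] q_used=0 → run H
t=9: queue=[H,A,B] q_used=1 → run H
t=10: queue=[H,A,B] q_used=2 → run H
t=11: queue=[A,B,H] q_used=0 → run A
t=12: queue=[A,B,H] q_used=1 → run A
t=13: queue=[A,B,H] q_used=2 → run A
t=14: queue=[B,H,A] q_used=0 → run B
t=15: queue=[H,A] q_used=0 → run H
t=16: queue=[H,A] q_used=1 → run H
t=17: queue=[H,A] q_used=2 → run H
t=18: queue=[A,H] q_used=0 → run A
t=19: queue=[H] q_used=0 → run H
t=20: (idle)
t=21: (idle)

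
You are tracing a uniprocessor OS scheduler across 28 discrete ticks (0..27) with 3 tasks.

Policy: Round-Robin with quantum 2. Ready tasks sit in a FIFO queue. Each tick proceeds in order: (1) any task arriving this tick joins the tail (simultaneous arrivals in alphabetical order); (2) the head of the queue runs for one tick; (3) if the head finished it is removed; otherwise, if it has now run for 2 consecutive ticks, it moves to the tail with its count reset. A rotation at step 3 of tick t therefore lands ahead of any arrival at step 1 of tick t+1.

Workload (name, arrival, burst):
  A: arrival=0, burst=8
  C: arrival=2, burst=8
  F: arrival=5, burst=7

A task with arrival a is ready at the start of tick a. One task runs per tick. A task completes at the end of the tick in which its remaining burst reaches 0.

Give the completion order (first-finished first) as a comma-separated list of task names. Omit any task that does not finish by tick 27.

completion order = A, C, F

t=0: queue=[A] q_used=0 → run A
t=1: queue=[A] q_used=1 → run A
t=2: queue=[A,C] q_used=0 → run A
t=3: queue=[A,C] q_used=1 → run A
t=4: queue=[C,A] q_used=0 → run C
t=5: queue=[C,A,F] q_used=1 → run C
t=6: queue=[A,F,C] q_used=0 → run A
t=7: queue=[A,F,C] q_used=1 → run A
t=8: queue=[F,C,A] q_used=0 → run F
t=9: queue=[F,C,A] q_used=1 → run F
t=10: queue=[C,A,F] q_used=0 → run C
t=11: queue=[C,A,F] q_used=1 → run C
t=12: queue=[A,F,C] q_used=0 → run A
t=13: queue=[A,F,C] q_used=1 → run A
t=14: queue=[F,C] q_used=0 → run F
t=15: queue=[F,C] q_used=1 → run F
t=16: queue=[C,F] q_used=0 → run C
t=17: queue=[C,F] q_used=1 → run C
t=18: queue=[F,C] q_used=0 → run F
t=19: queue=[F,C] q_used=1 → run F
t=20: queue=[C,F] q_used=0 → run C
t=21: queue=[C,F] q_used=1 → run C
t=22: queue=[F] q_used=0 → run F
t=23: (idle)
t=24: (idle)
t=25: (idle)
t=26: (idle)
t=27: (idle)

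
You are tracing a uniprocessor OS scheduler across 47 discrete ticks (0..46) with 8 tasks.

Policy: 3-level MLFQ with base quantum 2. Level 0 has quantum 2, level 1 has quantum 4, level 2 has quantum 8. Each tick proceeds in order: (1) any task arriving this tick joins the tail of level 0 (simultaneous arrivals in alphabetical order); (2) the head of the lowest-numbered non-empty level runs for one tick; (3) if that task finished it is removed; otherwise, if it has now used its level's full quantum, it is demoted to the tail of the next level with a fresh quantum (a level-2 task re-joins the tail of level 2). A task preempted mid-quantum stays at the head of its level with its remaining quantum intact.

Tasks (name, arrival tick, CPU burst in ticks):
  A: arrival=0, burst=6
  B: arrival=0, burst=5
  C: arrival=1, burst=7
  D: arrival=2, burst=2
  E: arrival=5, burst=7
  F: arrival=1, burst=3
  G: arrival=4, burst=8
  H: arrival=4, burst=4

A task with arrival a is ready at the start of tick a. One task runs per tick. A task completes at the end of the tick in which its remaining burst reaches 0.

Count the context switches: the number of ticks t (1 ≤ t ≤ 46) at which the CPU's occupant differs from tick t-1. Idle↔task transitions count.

context switches = 18

t=0: L0/L1/L2 = AB/-/- → run A
t=1: L0/L1/L2 = ABCF/-/- → run A
t=2: L0/L1/L2 = BCFD/A/- → run B
t=3: L0/L1/L2 = BCFD/A/- → run B
t=4: L0/L1/L2 = CFDGH/AB/- → run C
t=5: L0/L1/L2 = CFDGHE/AB/- → run C
t=6: L0/L1/L2 = FDGHE/ABC/- → run F
t=7: L0/L1/L2 = FDGHE/ABC/- → run F
t=8: L0/L1/L2 = DGHE/ABCF/- → run D
t=9: L0/L1/L2 = DGHE/ABCF/- → run D
t=10: L0/L1/L2 = GHE/ABCF/- → run G
t=11: L0/L1/L2 = GHE/ABCF/- → run G
t=12: L0/L1/L2 = HE/ABCFG/- → run H
t=13: L0/L1/L2 = HE/ABCFG/- → run H
t=14: L0/L1/L2 = E/ABCFGH/- → run E
t=15: L0/L1/L2 = E/ABCFGH/- → run E
t=16: L0/L1/L2 = -/ABCFGHE/- → run A
t=17: L0/L1/L2 = -/ABCFGHE/- → run A
t=18: L0/L1/L2 = -/ABCFGHE/- → run A
t=19: L0/L1/L2 = -/ABCFGHE/- → run A
t=20: L0/L1/L2 = -/BCFGHE/- → run B
t=21: L0/L1/L2 = -/BCFGHE/- → run B
t=22: L0/L1/L2 = -/BCFGHE/- → run B
t=23: L0/L1/L2 = -/CFGHE/- → run C
t=24: L0/L1/L2 = -/CFGHE/- → run C
t=25: L0/L1/L2 = -/CFGHE/- → run C
t=26: L0/L1/L2 = -/CFGHE/- → run C
t=27: L0/L1/L2 = -/FGHE/C → run F
t=28: L0/L1/L2 = -/GHE/C → run G
t=29: L0/L1/L2 = -/GHE/C → run G
t=30: L0/L1/L2 = -/GHE/C → run G
t=31: L0/L1/L2 = -/GHE/C → run G
t=32: L0/L1/L2 = -/HE/CG → run H
t=33: L0/L1/L2 = -/HE/CG → run H
t=34: L0/L1/L2 = -/E/CG → run E
t=35: L0/L1/L2 = -/E/CG → run E
t=36: L0/L1/L2 = -/E/CG → run E
t=37: L0/L1/L2 = -/E/CG → run E
t=38: L0/L1/L2 = -/-/CGE → run C
t=39: L0/L1/L2 = -/-/GE → run G
t=40: L0/L1/L2 = -/-/GE → run G
t=41: L0/L1/L2 = -/-/E → run E
t=42: (idle)
t=43: (idle)
t=44: (idle)
t=45: (idle)
t=46: (idle)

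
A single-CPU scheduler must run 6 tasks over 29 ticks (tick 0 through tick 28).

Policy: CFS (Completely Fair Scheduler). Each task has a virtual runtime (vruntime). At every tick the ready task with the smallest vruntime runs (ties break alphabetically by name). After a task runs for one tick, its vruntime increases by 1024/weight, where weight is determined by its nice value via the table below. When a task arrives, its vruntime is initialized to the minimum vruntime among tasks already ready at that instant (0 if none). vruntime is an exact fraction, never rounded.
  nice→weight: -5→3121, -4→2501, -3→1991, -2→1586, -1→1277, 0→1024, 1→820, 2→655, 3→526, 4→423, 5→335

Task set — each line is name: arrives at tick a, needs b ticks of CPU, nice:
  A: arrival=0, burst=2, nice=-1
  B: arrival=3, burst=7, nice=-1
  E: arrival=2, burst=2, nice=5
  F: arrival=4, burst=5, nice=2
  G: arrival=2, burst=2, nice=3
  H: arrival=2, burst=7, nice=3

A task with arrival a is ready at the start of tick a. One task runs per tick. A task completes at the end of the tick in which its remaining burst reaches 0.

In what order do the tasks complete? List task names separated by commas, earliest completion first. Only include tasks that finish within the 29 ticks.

t=0: vr[A=0] → run A
t=1: vr[A=1024/1277] → run A
t=2: vr[E=0 G=0 H=0] → run E
t=3: vr[B=0 E=1024/335 G=0 H=0] → run B
t=4: vr[B=1024/1277 E=1024/335 F=0 G=0 H=0] → run F
t=5: vr[B=1024/1277 E=1024/335 F=1024/655 G=0 H=0] → run G
t=6: vr[B=1024/1277 E=1024/335 F=1024/655 G=512/263 H=0] → run H
t=7: vr[B=1024/1277 E=1024/335 F=1024/655 G=512/263 H=512/263] → run B
t=8: vr[B=2048/1277 E=1024/335 F=1024/655 G=512/263 H=512/263] → run F
t=9: vr[B=2048/1277 E=1024/335 F=2048/655 G=512/263 H=512/263] → run B
t=10: vr[B=3072/1277 E=1024/335 F=2048/655 G=512/263 H=512/263] → run G
t=11: vr[B=3072/1277 E=1024/335 F=2048/655 H=512/263] → run H
t=12: vr[B=3072/1277 E=1024/335 F=2048/655 H=1024/263] → run B
t=13: vr[B=4096/1277 E=1024/335 F=2048/655 H=1024/263] → run E
t=14: vr[B=4096/1277 F=2048/655 H=1024/263] → run F
t=15: vr[B=4096/1277 F=3072/655 H=1024/263] → run B
t=16: vr[B=5120/1277 F=3072/655 H=1024/263] → run H
t=17: vr[B=5120/1277 F=3072/655 H=1536/263] → run B
t=18: vr[B=6144/1277 F=3072/655 H=1536/263] → run F
t=19: vr[B=6144/1277 F=4096/655 H=1536/263] → run B
t=20: vr[F=4096/655 H=1536/263] → run H
t=21: vr[F=4096/655 H=2048/263] → run F
t=22: vr[H=2048/263] → run H
t=23: vr[H=2560/263] → run H
t=24: vr[H=3072/263] → run H
t=25: (idle)
t=26: (idle)
t=27: (idle)
t=28: (idle)

completion order = A, G, E, B, F, H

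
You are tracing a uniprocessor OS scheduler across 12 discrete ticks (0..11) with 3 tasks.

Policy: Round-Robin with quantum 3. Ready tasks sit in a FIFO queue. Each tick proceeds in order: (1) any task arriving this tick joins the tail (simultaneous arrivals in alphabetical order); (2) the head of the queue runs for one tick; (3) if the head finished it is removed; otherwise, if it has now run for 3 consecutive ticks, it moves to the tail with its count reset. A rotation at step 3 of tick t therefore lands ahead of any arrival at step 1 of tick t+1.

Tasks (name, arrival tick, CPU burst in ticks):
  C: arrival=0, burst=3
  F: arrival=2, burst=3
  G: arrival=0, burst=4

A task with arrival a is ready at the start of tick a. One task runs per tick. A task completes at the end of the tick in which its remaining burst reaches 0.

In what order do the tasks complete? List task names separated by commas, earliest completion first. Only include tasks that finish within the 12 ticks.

completion order = C, F, G

t=0: queue=[C,G] q_used=0 → run C
t=1: queue=[C,G] q_used=1 → run C
t=2: queue=[C,G,F] q_used=2 → run C
t=3: queue=[G,F] q_used=0 → run G
t=4: queue=[G,F] q_used=1 → run G
t=5: queue=[G,F] q_used=2 → run G
t=6: queue=[F,G] q_used=0 → run F
t=7: queue=[F,G] q_used=1 → run F
t=8: queue=[F,G] q_used=2 → run F
t=9: queue=[G] q_used=0 → run G
t=10: (idle)
t=11: (idle)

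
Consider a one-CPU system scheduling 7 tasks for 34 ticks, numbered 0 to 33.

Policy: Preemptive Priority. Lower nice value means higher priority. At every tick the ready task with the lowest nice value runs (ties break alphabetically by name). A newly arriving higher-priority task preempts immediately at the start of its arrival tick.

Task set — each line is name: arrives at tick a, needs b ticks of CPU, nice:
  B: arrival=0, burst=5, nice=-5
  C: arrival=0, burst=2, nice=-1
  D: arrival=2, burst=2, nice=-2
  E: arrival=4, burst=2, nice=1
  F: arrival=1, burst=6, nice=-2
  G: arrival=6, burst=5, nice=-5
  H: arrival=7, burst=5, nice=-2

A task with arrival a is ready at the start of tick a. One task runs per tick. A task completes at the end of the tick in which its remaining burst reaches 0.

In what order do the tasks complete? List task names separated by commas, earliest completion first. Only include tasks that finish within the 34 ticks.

completion order = B, G, D, F, H, C, E

t=0: ready={B,C} → run B
t=1: ready={B,C,F} → run B
t=2: ready={B,C,D,F} → run B
t=3: ready={B,C,D,F} → run B
t=4: ready={B,C,D,E,F} → run B
t=5: ready={C,D,E,F} → run D
t=6: ready={C,D,E,F,G} → run G
t=7: ready={C,D,E,F,G,H} → run G
t=8: ready={C,D,E,F,G,H} → run G
t=9: ready={C,D,E,F,G,H} → run G
t=10: ready={C,D,E,F,G,H} → run G
t=11: ready={C,D,E,F,H} → run D
t=12: ready={C,E,F,H} → run F
t=13: ready={C,E,F,H} → run F
t=14: ready={C,E,F,H} → run F
t=15: ready={C,E,F,H} → run F
t=16: ready={C,E,F,H} → run F
t=17: ready={C,E,F,H} → run F
t=18: ready={C,E,H} → run H
t=19: ready={C,E,H} → run H
t=20: ready={C,E,H} → run H
t=21: ready={C,E,H} → run H
t=22: ready={C,E,H} → run H
t=23: ready={C,E} → run C
t=24: ready={C,E} → run C
t=25: ready={E} → run E
t=26: ready={E} → run E
t=27: (idle)
t=28: (idle)
t=29: (idle)
t=30: (idle)
t=31: (idle)
t=32: (idle)
t=33: (idle)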